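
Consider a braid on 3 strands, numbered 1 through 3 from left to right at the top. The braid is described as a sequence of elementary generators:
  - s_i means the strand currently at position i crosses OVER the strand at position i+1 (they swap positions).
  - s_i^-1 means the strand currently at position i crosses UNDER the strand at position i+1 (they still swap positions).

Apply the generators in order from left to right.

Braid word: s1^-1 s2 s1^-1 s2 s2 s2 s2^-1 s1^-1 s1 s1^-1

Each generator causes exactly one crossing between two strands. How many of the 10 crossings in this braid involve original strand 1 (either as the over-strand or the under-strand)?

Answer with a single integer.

Gen 1: crossing 1x2. Involves strand 1? yes. Count so far: 1
Gen 2: crossing 1x3. Involves strand 1? yes. Count so far: 2
Gen 3: crossing 2x3. Involves strand 1? no. Count so far: 2
Gen 4: crossing 2x1. Involves strand 1? yes. Count so far: 3
Gen 5: crossing 1x2. Involves strand 1? yes. Count so far: 4
Gen 6: crossing 2x1. Involves strand 1? yes. Count so far: 5
Gen 7: crossing 1x2. Involves strand 1? yes. Count so far: 6
Gen 8: crossing 3x2. Involves strand 1? no. Count so far: 6
Gen 9: crossing 2x3. Involves strand 1? no. Count so far: 6
Gen 10: crossing 3x2. Involves strand 1? no. Count so far: 6

Answer: 6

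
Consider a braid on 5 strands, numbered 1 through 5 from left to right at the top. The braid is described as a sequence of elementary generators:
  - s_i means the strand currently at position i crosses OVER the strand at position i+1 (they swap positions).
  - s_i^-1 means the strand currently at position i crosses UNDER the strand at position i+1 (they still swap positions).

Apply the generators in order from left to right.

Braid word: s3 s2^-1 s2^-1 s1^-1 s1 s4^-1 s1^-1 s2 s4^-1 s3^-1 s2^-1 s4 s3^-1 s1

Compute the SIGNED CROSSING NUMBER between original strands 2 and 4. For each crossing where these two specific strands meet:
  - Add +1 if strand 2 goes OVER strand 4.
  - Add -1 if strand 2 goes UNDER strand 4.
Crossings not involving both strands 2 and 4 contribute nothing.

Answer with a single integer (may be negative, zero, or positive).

Gen 1: crossing 3x4. Both 2&4? no. Sum: 0
Gen 2: 2 under 4. Both 2&4? yes. Contrib: -1. Sum: -1
Gen 3: 4 under 2. Both 2&4? yes. Contrib: +1. Sum: 0
Gen 4: crossing 1x2. Both 2&4? no. Sum: 0
Gen 5: crossing 2x1. Both 2&4? no. Sum: 0
Gen 6: crossing 3x5. Both 2&4? no. Sum: 0
Gen 7: crossing 1x2. Both 2&4? no. Sum: 0
Gen 8: crossing 1x4. Both 2&4? no. Sum: 0
Gen 9: crossing 5x3. Both 2&4? no. Sum: 0
Gen 10: crossing 1x3. Both 2&4? no. Sum: 0
Gen 11: crossing 4x3. Both 2&4? no. Sum: 0
Gen 12: crossing 1x5. Both 2&4? no. Sum: 0
Gen 13: crossing 4x5. Both 2&4? no. Sum: 0
Gen 14: crossing 2x3. Both 2&4? no. Sum: 0

Answer: 0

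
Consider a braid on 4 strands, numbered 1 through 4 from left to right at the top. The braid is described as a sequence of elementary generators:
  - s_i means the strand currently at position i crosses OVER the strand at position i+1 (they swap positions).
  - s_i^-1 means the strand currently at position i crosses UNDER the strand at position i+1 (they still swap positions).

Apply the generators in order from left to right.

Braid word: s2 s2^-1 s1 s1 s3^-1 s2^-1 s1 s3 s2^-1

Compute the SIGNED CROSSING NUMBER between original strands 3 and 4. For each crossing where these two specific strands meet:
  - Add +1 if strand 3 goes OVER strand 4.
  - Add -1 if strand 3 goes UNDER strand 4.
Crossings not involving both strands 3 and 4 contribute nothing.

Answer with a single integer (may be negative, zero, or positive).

Answer: -1

Derivation:
Gen 1: crossing 2x3. Both 3&4? no. Sum: 0
Gen 2: crossing 3x2. Both 3&4? no. Sum: 0
Gen 3: crossing 1x2. Both 3&4? no. Sum: 0
Gen 4: crossing 2x1. Both 3&4? no. Sum: 0
Gen 5: 3 under 4. Both 3&4? yes. Contrib: -1. Sum: -1
Gen 6: crossing 2x4. Both 3&4? no. Sum: -1
Gen 7: crossing 1x4. Both 3&4? no. Sum: -1
Gen 8: crossing 2x3. Both 3&4? no. Sum: -1
Gen 9: crossing 1x3. Both 3&4? no. Sum: -1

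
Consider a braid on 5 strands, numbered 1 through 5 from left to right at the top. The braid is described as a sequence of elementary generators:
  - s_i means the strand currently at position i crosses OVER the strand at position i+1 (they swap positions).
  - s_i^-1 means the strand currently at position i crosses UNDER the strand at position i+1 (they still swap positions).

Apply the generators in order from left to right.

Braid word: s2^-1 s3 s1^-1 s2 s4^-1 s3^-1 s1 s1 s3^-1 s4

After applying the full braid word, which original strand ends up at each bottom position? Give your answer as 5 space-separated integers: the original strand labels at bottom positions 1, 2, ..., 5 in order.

Answer: 3 4 1 2 5

Derivation:
Gen 1 (s2^-1): strand 2 crosses under strand 3. Perm now: [1 3 2 4 5]
Gen 2 (s3): strand 2 crosses over strand 4. Perm now: [1 3 4 2 5]
Gen 3 (s1^-1): strand 1 crosses under strand 3. Perm now: [3 1 4 2 5]
Gen 4 (s2): strand 1 crosses over strand 4. Perm now: [3 4 1 2 5]
Gen 5 (s4^-1): strand 2 crosses under strand 5. Perm now: [3 4 1 5 2]
Gen 6 (s3^-1): strand 1 crosses under strand 5. Perm now: [3 4 5 1 2]
Gen 7 (s1): strand 3 crosses over strand 4. Perm now: [4 3 5 1 2]
Gen 8 (s1): strand 4 crosses over strand 3. Perm now: [3 4 5 1 2]
Gen 9 (s3^-1): strand 5 crosses under strand 1. Perm now: [3 4 1 5 2]
Gen 10 (s4): strand 5 crosses over strand 2. Perm now: [3 4 1 2 5]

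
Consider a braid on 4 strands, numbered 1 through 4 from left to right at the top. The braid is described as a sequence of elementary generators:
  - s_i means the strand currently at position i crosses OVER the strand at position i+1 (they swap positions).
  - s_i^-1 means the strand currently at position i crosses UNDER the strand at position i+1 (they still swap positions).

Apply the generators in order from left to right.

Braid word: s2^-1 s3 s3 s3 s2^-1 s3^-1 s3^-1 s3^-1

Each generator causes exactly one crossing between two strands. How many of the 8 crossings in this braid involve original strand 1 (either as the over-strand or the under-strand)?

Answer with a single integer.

Answer: 0

Derivation:
Gen 1: crossing 2x3. Involves strand 1? no. Count so far: 0
Gen 2: crossing 2x4. Involves strand 1? no. Count so far: 0
Gen 3: crossing 4x2. Involves strand 1? no. Count so far: 0
Gen 4: crossing 2x4. Involves strand 1? no. Count so far: 0
Gen 5: crossing 3x4. Involves strand 1? no. Count so far: 0
Gen 6: crossing 3x2. Involves strand 1? no. Count so far: 0
Gen 7: crossing 2x3. Involves strand 1? no. Count so far: 0
Gen 8: crossing 3x2. Involves strand 1? no. Count so far: 0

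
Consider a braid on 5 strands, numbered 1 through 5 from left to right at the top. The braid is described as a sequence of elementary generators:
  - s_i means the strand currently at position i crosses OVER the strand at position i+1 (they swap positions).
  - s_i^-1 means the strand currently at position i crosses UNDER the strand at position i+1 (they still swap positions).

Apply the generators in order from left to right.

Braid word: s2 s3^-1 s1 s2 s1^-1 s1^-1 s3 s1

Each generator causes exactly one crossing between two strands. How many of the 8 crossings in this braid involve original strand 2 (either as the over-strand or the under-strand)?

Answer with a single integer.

Answer: 3

Derivation:
Gen 1: crossing 2x3. Involves strand 2? yes. Count so far: 1
Gen 2: crossing 2x4. Involves strand 2? yes. Count so far: 2
Gen 3: crossing 1x3. Involves strand 2? no. Count so far: 2
Gen 4: crossing 1x4. Involves strand 2? no. Count so far: 2
Gen 5: crossing 3x4. Involves strand 2? no. Count so far: 2
Gen 6: crossing 4x3. Involves strand 2? no. Count so far: 2
Gen 7: crossing 1x2. Involves strand 2? yes. Count so far: 3
Gen 8: crossing 3x4. Involves strand 2? no. Count so far: 3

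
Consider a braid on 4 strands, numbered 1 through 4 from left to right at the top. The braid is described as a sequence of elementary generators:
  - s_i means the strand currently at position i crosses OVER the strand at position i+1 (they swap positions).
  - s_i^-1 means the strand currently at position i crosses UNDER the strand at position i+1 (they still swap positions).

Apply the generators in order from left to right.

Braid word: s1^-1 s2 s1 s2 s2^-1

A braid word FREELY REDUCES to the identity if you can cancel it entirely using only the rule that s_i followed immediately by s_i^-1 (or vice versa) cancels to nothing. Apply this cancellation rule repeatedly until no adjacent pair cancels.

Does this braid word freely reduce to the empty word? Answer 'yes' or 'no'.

Answer: no

Derivation:
Gen 1 (s1^-1): push. Stack: [s1^-1]
Gen 2 (s2): push. Stack: [s1^-1 s2]
Gen 3 (s1): push. Stack: [s1^-1 s2 s1]
Gen 4 (s2): push. Stack: [s1^-1 s2 s1 s2]
Gen 5 (s2^-1): cancels prior s2. Stack: [s1^-1 s2 s1]
Reduced word: s1^-1 s2 s1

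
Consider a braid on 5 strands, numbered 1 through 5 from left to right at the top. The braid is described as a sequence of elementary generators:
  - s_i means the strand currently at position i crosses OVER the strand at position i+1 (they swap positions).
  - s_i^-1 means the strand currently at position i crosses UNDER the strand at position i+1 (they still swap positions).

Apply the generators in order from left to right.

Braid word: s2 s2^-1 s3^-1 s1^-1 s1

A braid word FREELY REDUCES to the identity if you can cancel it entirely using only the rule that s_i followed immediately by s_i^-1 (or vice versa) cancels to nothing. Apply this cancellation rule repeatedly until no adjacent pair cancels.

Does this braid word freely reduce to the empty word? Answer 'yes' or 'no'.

Answer: no

Derivation:
Gen 1 (s2): push. Stack: [s2]
Gen 2 (s2^-1): cancels prior s2. Stack: []
Gen 3 (s3^-1): push. Stack: [s3^-1]
Gen 4 (s1^-1): push. Stack: [s3^-1 s1^-1]
Gen 5 (s1): cancels prior s1^-1. Stack: [s3^-1]
Reduced word: s3^-1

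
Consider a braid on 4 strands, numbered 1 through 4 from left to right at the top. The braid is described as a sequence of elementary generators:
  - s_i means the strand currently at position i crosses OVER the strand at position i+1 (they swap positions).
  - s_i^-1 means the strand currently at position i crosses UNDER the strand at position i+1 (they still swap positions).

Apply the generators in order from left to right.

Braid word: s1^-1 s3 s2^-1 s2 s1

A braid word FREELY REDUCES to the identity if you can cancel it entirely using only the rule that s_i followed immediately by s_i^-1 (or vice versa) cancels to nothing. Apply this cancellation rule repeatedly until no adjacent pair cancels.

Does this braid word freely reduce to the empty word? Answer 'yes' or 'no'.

Answer: no

Derivation:
Gen 1 (s1^-1): push. Stack: [s1^-1]
Gen 2 (s3): push. Stack: [s1^-1 s3]
Gen 3 (s2^-1): push. Stack: [s1^-1 s3 s2^-1]
Gen 4 (s2): cancels prior s2^-1. Stack: [s1^-1 s3]
Gen 5 (s1): push. Stack: [s1^-1 s3 s1]
Reduced word: s1^-1 s3 s1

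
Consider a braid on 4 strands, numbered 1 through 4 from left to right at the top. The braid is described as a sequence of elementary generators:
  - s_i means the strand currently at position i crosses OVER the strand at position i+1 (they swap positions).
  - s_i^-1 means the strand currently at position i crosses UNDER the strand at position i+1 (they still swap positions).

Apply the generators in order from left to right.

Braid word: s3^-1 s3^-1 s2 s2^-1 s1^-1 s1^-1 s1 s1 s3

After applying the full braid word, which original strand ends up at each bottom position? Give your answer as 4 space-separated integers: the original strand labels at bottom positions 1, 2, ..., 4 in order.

Answer: 1 2 4 3

Derivation:
Gen 1 (s3^-1): strand 3 crosses under strand 4. Perm now: [1 2 4 3]
Gen 2 (s3^-1): strand 4 crosses under strand 3. Perm now: [1 2 3 4]
Gen 3 (s2): strand 2 crosses over strand 3. Perm now: [1 3 2 4]
Gen 4 (s2^-1): strand 3 crosses under strand 2. Perm now: [1 2 3 4]
Gen 5 (s1^-1): strand 1 crosses under strand 2. Perm now: [2 1 3 4]
Gen 6 (s1^-1): strand 2 crosses under strand 1. Perm now: [1 2 3 4]
Gen 7 (s1): strand 1 crosses over strand 2. Perm now: [2 1 3 4]
Gen 8 (s1): strand 2 crosses over strand 1. Perm now: [1 2 3 4]
Gen 9 (s3): strand 3 crosses over strand 4. Perm now: [1 2 4 3]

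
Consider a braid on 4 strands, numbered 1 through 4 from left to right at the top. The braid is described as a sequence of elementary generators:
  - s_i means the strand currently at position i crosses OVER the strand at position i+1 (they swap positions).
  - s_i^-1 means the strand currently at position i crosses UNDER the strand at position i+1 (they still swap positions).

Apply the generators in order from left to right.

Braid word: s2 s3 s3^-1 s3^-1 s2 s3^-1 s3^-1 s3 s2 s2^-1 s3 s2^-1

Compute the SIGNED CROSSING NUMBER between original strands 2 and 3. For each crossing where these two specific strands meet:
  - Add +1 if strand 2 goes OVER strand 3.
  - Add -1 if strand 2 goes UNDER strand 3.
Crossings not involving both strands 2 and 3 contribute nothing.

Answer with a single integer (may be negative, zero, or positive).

Answer: 1

Derivation:
Gen 1: 2 over 3. Both 2&3? yes. Contrib: +1. Sum: 1
Gen 2: crossing 2x4. Both 2&3? no. Sum: 1
Gen 3: crossing 4x2. Both 2&3? no. Sum: 1
Gen 4: crossing 2x4. Both 2&3? no. Sum: 1
Gen 5: crossing 3x4. Both 2&3? no. Sum: 1
Gen 6: 3 under 2. Both 2&3? yes. Contrib: +1. Sum: 2
Gen 7: 2 under 3. Both 2&3? yes. Contrib: -1. Sum: 1
Gen 8: 3 over 2. Both 2&3? yes. Contrib: -1. Sum: 0
Gen 9: crossing 4x2. Both 2&3? no. Sum: 0
Gen 10: crossing 2x4. Both 2&3? no. Sum: 0
Gen 11: 2 over 3. Both 2&3? yes. Contrib: +1. Sum: 1
Gen 12: crossing 4x3. Both 2&3? no. Sum: 1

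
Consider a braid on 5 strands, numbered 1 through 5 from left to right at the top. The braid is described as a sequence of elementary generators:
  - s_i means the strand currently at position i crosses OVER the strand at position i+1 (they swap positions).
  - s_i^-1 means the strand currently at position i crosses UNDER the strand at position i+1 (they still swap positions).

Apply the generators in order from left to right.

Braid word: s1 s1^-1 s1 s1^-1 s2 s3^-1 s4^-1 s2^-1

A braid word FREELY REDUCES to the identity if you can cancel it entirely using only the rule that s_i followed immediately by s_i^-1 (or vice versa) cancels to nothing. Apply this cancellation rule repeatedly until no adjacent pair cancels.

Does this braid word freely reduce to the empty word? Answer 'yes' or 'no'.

Answer: no

Derivation:
Gen 1 (s1): push. Stack: [s1]
Gen 2 (s1^-1): cancels prior s1. Stack: []
Gen 3 (s1): push. Stack: [s1]
Gen 4 (s1^-1): cancels prior s1. Stack: []
Gen 5 (s2): push. Stack: [s2]
Gen 6 (s3^-1): push. Stack: [s2 s3^-1]
Gen 7 (s4^-1): push. Stack: [s2 s3^-1 s4^-1]
Gen 8 (s2^-1): push. Stack: [s2 s3^-1 s4^-1 s2^-1]
Reduced word: s2 s3^-1 s4^-1 s2^-1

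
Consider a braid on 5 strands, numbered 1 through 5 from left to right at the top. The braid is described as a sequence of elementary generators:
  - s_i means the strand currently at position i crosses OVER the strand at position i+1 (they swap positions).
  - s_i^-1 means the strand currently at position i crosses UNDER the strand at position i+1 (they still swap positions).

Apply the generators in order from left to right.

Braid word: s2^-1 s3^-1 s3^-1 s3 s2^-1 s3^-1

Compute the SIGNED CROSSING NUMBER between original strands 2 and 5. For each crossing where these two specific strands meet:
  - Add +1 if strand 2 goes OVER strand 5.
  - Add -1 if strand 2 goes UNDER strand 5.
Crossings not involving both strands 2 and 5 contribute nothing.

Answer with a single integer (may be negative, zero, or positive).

Answer: 0

Derivation:
Gen 1: crossing 2x3. Both 2&5? no. Sum: 0
Gen 2: crossing 2x4. Both 2&5? no. Sum: 0
Gen 3: crossing 4x2. Both 2&5? no. Sum: 0
Gen 4: crossing 2x4. Both 2&5? no. Sum: 0
Gen 5: crossing 3x4. Both 2&5? no. Sum: 0
Gen 6: crossing 3x2. Both 2&5? no. Sum: 0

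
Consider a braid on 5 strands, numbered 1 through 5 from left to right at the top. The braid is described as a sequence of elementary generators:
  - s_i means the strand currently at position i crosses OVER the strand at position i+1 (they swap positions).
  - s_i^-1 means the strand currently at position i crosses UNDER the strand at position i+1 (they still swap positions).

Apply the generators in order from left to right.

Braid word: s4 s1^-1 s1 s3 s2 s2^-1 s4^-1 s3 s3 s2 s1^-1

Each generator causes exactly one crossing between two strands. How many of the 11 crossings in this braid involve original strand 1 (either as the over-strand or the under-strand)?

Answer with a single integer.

Answer: 3

Derivation:
Gen 1: crossing 4x5. Involves strand 1? no. Count so far: 0
Gen 2: crossing 1x2. Involves strand 1? yes. Count so far: 1
Gen 3: crossing 2x1. Involves strand 1? yes. Count so far: 2
Gen 4: crossing 3x5. Involves strand 1? no. Count so far: 2
Gen 5: crossing 2x5. Involves strand 1? no. Count so far: 2
Gen 6: crossing 5x2. Involves strand 1? no. Count so far: 2
Gen 7: crossing 3x4. Involves strand 1? no. Count so far: 2
Gen 8: crossing 5x4. Involves strand 1? no. Count so far: 2
Gen 9: crossing 4x5. Involves strand 1? no. Count so far: 2
Gen 10: crossing 2x5. Involves strand 1? no. Count so far: 2
Gen 11: crossing 1x5. Involves strand 1? yes. Count so far: 3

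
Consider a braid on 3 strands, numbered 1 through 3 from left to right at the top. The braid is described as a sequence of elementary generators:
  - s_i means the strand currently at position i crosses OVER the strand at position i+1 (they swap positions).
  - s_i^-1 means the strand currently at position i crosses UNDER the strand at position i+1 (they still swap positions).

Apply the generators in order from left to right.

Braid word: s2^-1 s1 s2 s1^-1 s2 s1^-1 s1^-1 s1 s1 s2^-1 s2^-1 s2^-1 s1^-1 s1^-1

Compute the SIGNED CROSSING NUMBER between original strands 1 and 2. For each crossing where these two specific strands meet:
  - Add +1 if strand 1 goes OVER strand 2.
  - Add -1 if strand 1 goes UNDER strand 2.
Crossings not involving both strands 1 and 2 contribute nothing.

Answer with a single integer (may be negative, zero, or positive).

Gen 1: crossing 2x3. Both 1&2? no. Sum: 0
Gen 2: crossing 1x3. Both 1&2? no. Sum: 0
Gen 3: 1 over 2. Both 1&2? yes. Contrib: +1. Sum: 1
Gen 4: crossing 3x2. Both 1&2? no. Sum: 1
Gen 5: crossing 3x1. Both 1&2? no. Sum: 1
Gen 6: 2 under 1. Both 1&2? yes. Contrib: +1. Sum: 2
Gen 7: 1 under 2. Both 1&2? yes. Contrib: -1. Sum: 1
Gen 8: 2 over 1. Both 1&2? yes. Contrib: -1. Sum: 0
Gen 9: 1 over 2. Both 1&2? yes. Contrib: +1. Sum: 1
Gen 10: crossing 1x3. Both 1&2? no. Sum: 1
Gen 11: crossing 3x1. Both 1&2? no. Sum: 1
Gen 12: crossing 1x3. Both 1&2? no. Sum: 1
Gen 13: crossing 2x3. Both 1&2? no. Sum: 1
Gen 14: crossing 3x2. Both 1&2? no. Sum: 1

Answer: 1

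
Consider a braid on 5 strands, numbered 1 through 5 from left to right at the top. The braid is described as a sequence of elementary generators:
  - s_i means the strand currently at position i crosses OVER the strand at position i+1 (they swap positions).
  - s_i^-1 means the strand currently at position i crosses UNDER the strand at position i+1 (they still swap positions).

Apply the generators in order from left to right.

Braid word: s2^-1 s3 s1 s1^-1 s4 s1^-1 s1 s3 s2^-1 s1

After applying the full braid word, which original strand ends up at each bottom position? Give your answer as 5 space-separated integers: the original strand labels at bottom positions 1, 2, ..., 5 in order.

Gen 1 (s2^-1): strand 2 crosses under strand 3. Perm now: [1 3 2 4 5]
Gen 2 (s3): strand 2 crosses over strand 4. Perm now: [1 3 4 2 5]
Gen 3 (s1): strand 1 crosses over strand 3. Perm now: [3 1 4 2 5]
Gen 4 (s1^-1): strand 3 crosses under strand 1. Perm now: [1 3 4 2 5]
Gen 5 (s4): strand 2 crosses over strand 5. Perm now: [1 3 4 5 2]
Gen 6 (s1^-1): strand 1 crosses under strand 3. Perm now: [3 1 4 5 2]
Gen 7 (s1): strand 3 crosses over strand 1. Perm now: [1 3 4 5 2]
Gen 8 (s3): strand 4 crosses over strand 5. Perm now: [1 3 5 4 2]
Gen 9 (s2^-1): strand 3 crosses under strand 5. Perm now: [1 5 3 4 2]
Gen 10 (s1): strand 1 crosses over strand 5. Perm now: [5 1 3 4 2]

Answer: 5 1 3 4 2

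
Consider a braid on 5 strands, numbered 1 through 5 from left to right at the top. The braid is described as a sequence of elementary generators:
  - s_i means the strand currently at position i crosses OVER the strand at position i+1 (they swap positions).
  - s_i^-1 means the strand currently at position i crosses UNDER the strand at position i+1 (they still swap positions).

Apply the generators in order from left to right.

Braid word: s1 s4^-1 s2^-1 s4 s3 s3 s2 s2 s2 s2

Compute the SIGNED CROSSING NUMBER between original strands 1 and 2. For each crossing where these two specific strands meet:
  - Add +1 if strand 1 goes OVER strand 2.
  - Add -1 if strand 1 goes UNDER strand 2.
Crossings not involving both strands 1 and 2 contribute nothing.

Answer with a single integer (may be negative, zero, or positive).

Gen 1: 1 over 2. Both 1&2? yes. Contrib: +1. Sum: 1
Gen 2: crossing 4x5. Both 1&2? no. Sum: 1
Gen 3: crossing 1x3. Both 1&2? no. Sum: 1
Gen 4: crossing 5x4. Both 1&2? no. Sum: 1
Gen 5: crossing 1x4. Both 1&2? no. Sum: 1
Gen 6: crossing 4x1. Both 1&2? no. Sum: 1
Gen 7: crossing 3x1. Both 1&2? no. Sum: 1
Gen 8: crossing 1x3. Both 1&2? no. Sum: 1
Gen 9: crossing 3x1. Both 1&2? no. Sum: 1
Gen 10: crossing 1x3. Both 1&2? no. Sum: 1

Answer: 1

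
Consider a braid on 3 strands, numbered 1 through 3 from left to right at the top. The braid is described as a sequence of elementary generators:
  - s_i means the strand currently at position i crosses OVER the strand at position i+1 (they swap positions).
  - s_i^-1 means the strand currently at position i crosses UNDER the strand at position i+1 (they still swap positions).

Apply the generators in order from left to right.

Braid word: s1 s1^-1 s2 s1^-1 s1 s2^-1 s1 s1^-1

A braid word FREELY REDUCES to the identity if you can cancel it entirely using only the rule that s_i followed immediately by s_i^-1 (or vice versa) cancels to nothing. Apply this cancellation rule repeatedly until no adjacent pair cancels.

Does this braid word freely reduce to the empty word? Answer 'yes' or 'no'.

Gen 1 (s1): push. Stack: [s1]
Gen 2 (s1^-1): cancels prior s1. Stack: []
Gen 3 (s2): push. Stack: [s2]
Gen 4 (s1^-1): push. Stack: [s2 s1^-1]
Gen 5 (s1): cancels prior s1^-1. Stack: [s2]
Gen 6 (s2^-1): cancels prior s2. Stack: []
Gen 7 (s1): push. Stack: [s1]
Gen 8 (s1^-1): cancels prior s1. Stack: []
Reduced word: (empty)

Answer: yes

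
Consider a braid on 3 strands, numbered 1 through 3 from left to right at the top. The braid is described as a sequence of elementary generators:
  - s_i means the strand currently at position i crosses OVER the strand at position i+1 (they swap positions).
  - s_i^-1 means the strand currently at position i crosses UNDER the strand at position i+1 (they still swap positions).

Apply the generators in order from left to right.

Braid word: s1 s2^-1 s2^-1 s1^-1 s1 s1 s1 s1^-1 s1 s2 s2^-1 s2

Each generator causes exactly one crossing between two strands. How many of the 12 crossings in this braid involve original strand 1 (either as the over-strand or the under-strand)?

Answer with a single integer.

Gen 1: crossing 1x2. Involves strand 1? yes. Count so far: 1
Gen 2: crossing 1x3. Involves strand 1? yes. Count so far: 2
Gen 3: crossing 3x1. Involves strand 1? yes. Count so far: 3
Gen 4: crossing 2x1. Involves strand 1? yes. Count so far: 4
Gen 5: crossing 1x2. Involves strand 1? yes. Count so far: 5
Gen 6: crossing 2x1. Involves strand 1? yes. Count so far: 6
Gen 7: crossing 1x2. Involves strand 1? yes. Count so far: 7
Gen 8: crossing 2x1. Involves strand 1? yes. Count so far: 8
Gen 9: crossing 1x2. Involves strand 1? yes. Count so far: 9
Gen 10: crossing 1x3. Involves strand 1? yes. Count so far: 10
Gen 11: crossing 3x1. Involves strand 1? yes. Count so far: 11
Gen 12: crossing 1x3. Involves strand 1? yes. Count so far: 12

Answer: 12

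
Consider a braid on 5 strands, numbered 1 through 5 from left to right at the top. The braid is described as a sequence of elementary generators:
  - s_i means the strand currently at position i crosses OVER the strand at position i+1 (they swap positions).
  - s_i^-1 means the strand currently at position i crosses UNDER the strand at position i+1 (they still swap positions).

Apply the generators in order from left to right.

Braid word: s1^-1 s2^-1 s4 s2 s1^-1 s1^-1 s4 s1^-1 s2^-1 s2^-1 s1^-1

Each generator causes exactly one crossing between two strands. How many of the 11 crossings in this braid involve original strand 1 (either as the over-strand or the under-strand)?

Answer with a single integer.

Gen 1: crossing 1x2. Involves strand 1? yes. Count so far: 1
Gen 2: crossing 1x3. Involves strand 1? yes. Count so far: 2
Gen 3: crossing 4x5. Involves strand 1? no. Count so far: 2
Gen 4: crossing 3x1. Involves strand 1? yes. Count so far: 3
Gen 5: crossing 2x1. Involves strand 1? yes. Count so far: 4
Gen 6: crossing 1x2. Involves strand 1? yes. Count so far: 5
Gen 7: crossing 5x4. Involves strand 1? no. Count so far: 5
Gen 8: crossing 2x1. Involves strand 1? yes. Count so far: 6
Gen 9: crossing 2x3. Involves strand 1? no. Count so far: 6
Gen 10: crossing 3x2. Involves strand 1? no. Count so far: 6
Gen 11: crossing 1x2. Involves strand 1? yes. Count so far: 7

Answer: 7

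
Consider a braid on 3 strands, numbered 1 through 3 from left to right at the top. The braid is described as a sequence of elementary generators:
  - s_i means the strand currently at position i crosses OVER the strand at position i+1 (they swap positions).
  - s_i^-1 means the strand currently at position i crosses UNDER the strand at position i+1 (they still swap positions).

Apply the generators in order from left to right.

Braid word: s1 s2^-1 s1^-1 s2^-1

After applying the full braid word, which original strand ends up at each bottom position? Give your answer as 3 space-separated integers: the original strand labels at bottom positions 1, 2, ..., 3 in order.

Answer: 3 1 2

Derivation:
Gen 1 (s1): strand 1 crosses over strand 2. Perm now: [2 1 3]
Gen 2 (s2^-1): strand 1 crosses under strand 3. Perm now: [2 3 1]
Gen 3 (s1^-1): strand 2 crosses under strand 3. Perm now: [3 2 1]
Gen 4 (s2^-1): strand 2 crosses under strand 1. Perm now: [3 1 2]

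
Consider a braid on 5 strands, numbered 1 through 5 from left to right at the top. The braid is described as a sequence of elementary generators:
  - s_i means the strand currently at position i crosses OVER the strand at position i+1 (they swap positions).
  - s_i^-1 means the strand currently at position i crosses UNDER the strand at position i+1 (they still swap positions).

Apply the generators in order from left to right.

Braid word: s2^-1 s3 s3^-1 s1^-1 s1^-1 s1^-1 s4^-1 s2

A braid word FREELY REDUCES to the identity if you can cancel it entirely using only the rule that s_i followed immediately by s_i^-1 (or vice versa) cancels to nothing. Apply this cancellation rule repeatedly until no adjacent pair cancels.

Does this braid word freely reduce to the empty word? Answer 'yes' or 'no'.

Answer: no

Derivation:
Gen 1 (s2^-1): push. Stack: [s2^-1]
Gen 2 (s3): push. Stack: [s2^-1 s3]
Gen 3 (s3^-1): cancels prior s3. Stack: [s2^-1]
Gen 4 (s1^-1): push. Stack: [s2^-1 s1^-1]
Gen 5 (s1^-1): push. Stack: [s2^-1 s1^-1 s1^-1]
Gen 6 (s1^-1): push. Stack: [s2^-1 s1^-1 s1^-1 s1^-1]
Gen 7 (s4^-1): push. Stack: [s2^-1 s1^-1 s1^-1 s1^-1 s4^-1]
Gen 8 (s2): push. Stack: [s2^-1 s1^-1 s1^-1 s1^-1 s4^-1 s2]
Reduced word: s2^-1 s1^-1 s1^-1 s1^-1 s4^-1 s2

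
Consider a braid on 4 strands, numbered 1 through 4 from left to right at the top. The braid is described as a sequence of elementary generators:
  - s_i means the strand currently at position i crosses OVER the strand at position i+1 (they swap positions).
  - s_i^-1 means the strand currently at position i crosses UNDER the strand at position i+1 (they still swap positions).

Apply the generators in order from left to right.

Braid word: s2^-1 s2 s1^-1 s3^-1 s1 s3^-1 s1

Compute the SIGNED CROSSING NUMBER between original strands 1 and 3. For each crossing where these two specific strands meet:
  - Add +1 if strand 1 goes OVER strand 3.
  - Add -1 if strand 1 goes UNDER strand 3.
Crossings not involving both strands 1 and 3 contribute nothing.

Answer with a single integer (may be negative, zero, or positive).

Gen 1: crossing 2x3. Both 1&3? no. Sum: 0
Gen 2: crossing 3x2. Both 1&3? no. Sum: 0
Gen 3: crossing 1x2. Both 1&3? no. Sum: 0
Gen 4: crossing 3x4. Both 1&3? no. Sum: 0
Gen 5: crossing 2x1. Both 1&3? no. Sum: 0
Gen 6: crossing 4x3. Both 1&3? no. Sum: 0
Gen 7: crossing 1x2. Both 1&3? no. Sum: 0

Answer: 0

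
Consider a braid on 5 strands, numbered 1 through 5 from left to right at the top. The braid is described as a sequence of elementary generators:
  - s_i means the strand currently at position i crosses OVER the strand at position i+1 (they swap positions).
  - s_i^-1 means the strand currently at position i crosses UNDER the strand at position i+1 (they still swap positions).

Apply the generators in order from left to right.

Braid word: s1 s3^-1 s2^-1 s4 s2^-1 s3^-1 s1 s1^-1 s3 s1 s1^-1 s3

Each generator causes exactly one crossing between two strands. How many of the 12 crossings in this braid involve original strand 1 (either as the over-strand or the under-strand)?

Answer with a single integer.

Answer: 7

Derivation:
Gen 1: crossing 1x2. Involves strand 1? yes. Count so far: 1
Gen 2: crossing 3x4. Involves strand 1? no. Count so far: 1
Gen 3: crossing 1x4. Involves strand 1? yes. Count so far: 2
Gen 4: crossing 3x5. Involves strand 1? no. Count so far: 2
Gen 5: crossing 4x1. Involves strand 1? yes. Count so far: 3
Gen 6: crossing 4x5. Involves strand 1? no. Count so far: 3
Gen 7: crossing 2x1. Involves strand 1? yes. Count so far: 4
Gen 8: crossing 1x2. Involves strand 1? yes. Count so far: 5
Gen 9: crossing 5x4. Involves strand 1? no. Count so far: 5
Gen 10: crossing 2x1. Involves strand 1? yes. Count so far: 6
Gen 11: crossing 1x2. Involves strand 1? yes. Count so far: 7
Gen 12: crossing 4x5. Involves strand 1? no. Count so far: 7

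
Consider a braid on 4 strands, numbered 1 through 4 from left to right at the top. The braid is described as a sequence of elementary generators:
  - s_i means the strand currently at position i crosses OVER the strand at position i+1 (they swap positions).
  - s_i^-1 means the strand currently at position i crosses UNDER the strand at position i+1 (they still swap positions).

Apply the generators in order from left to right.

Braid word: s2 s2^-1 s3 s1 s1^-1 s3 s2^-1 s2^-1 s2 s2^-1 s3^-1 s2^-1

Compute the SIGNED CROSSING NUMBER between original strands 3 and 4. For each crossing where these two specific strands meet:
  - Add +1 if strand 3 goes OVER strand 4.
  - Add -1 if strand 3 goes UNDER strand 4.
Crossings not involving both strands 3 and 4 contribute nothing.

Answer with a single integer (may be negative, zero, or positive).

Gen 1: crossing 2x3. Both 3&4? no. Sum: 0
Gen 2: crossing 3x2. Both 3&4? no. Sum: 0
Gen 3: 3 over 4. Both 3&4? yes. Contrib: +1. Sum: 1
Gen 4: crossing 1x2. Both 3&4? no. Sum: 1
Gen 5: crossing 2x1. Both 3&4? no. Sum: 1
Gen 6: 4 over 3. Both 3&4? yes. Contrib: -1. Sum: 0
Gen 7: crossing 2x3. Both 3&4? no. Sum: 0
Gen 8: crossing 3x2. Both 3&4? no. Sum: 0
Gen 9: crossing 2x3. Both 3&4? no. Sum: 0
Gen 10: crossing 3x2. Both 3&4? no. Sum: 0
Gen 11: 3 under 4. Both 3&4? yes. Contrib: -1. Sum: -1
Gen 12: crossing 2x4. Both 3&4? no. Sum: -1

Answer: -1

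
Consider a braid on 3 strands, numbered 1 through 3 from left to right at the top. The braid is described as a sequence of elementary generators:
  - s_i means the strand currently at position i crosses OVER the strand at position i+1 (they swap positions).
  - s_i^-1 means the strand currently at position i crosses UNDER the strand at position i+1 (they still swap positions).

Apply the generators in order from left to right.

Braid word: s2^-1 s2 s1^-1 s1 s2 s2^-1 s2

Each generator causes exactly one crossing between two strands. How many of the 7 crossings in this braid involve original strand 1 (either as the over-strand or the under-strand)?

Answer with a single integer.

Answer: 2

Derivation:
Gen 1: crossing 2x3. Involves strand 1? no. Count so far: 0
Gen 2: crossing 3x2. Involves strand 1? no. Count so far: 0
Gen 3: crossing 1x2. Involves strand 1? yes. Count so far: 1
Gen 4: crossing 2x1. Involves strand 1? yes. Count so far: 2
Gen 5: crossing 2x3. Involves strand 1? no. Count so far: 2
Gen 6: crossing 3x2. Involves strand 1? no. Count so far: 2
Gen 7: crossing 2x3. Involves strand 1? no. Count so far: 2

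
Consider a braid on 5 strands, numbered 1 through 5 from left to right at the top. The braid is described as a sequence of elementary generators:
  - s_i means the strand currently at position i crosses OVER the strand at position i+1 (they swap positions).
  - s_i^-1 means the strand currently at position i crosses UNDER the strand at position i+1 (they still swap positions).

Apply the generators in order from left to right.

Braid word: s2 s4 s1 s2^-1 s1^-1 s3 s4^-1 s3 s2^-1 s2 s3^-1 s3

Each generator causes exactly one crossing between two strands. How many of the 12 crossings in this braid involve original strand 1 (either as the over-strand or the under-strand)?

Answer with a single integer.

Answer: 4

Derivation:
Gen 1: crossing 2x3. Involves strand 1? no. Count so far: 0
Gen 2: crossing 4x5. Involves strand 1? no. Count so far: 0
Gen 3: crossing 1x3. Involves strand 1? yes. Count so far: 1
Gen 4: crossing 1x2. Involves strand 1? yes. Count so far: 2
Gen 5: crossing 3x2. Involves strand 1? no. Count so far: 2
Gen 6: crossing 1x5. Involves strand 1? yes. Count so far: 3
Gen 7: crossing 1x4. Involves strand 1? yes. Count so far: 4
Gen 8: crossing 5x4. Involves strand 1? no. Count so far: 4
Gen 9: crossing 3x4. Involves strand 1? no. Count so far: 4
Gen 10: crossing 4x3. Involves strand 1? no. Count so far: 4
Gen 11: crossing 4x5. Involves strand 1? no. Count so far: 4
Gen 12: crossing 5x4. Involves strand 1? no. Count so far: 4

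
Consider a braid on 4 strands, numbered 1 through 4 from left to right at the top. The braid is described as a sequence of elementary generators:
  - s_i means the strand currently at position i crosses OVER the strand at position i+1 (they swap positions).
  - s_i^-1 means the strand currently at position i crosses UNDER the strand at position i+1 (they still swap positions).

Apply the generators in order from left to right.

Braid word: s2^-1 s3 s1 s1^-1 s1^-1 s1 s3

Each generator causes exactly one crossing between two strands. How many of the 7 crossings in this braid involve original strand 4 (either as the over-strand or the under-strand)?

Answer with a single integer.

Answer: 2

Derivation:
Gen 1: crossing 2x3. Involves strand 4? no. Count so far: 0
Gen 2: crossing 2x4. Involves strand 4? yes. Count so far: 1
Gen 3: crossing 1x3. Involves strand 4? no. Count so far: 1
Gen 4: crossing 3x1. Involves strand 4? no. Count so far: 1
Gen 5: crossing 1x3. Involves strand 4? no. Count so far: 1
Gen 6: crossing 3x1. Involves strand 4? no. Count so far: 1
Gen 7: crossing 4x2. Involves strand 4? yes. Count so far: 2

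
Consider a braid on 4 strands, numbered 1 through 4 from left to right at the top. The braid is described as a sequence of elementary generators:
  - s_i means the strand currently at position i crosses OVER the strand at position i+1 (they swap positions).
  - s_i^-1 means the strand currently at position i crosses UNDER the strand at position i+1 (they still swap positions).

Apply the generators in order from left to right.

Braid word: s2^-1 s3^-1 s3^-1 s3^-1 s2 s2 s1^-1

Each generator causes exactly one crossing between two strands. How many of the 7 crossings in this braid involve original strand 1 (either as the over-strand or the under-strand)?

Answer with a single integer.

Answer: 1

Derivation:
Gen 1: crossing 2x3. Involves strand 1? no. Count so far: 0
Gen 2: crossing 2x4. Involves strand 1? no. Count so far: 0
Gen 3: crossing 4x2. Involves strand 1? no. Count so far: 0
Gen 4: crossing 2x4. Involves strand 1? no. Count so far: 0
Gen 5: crossing 3x4. Involves strand 1? no. Count so far: 0
Gen 6: crossing 4x3. Involves strand 1? no. Count so far: 0
Gen 7: crossing 1x3. Involves strand 1? yes. Count so far: 1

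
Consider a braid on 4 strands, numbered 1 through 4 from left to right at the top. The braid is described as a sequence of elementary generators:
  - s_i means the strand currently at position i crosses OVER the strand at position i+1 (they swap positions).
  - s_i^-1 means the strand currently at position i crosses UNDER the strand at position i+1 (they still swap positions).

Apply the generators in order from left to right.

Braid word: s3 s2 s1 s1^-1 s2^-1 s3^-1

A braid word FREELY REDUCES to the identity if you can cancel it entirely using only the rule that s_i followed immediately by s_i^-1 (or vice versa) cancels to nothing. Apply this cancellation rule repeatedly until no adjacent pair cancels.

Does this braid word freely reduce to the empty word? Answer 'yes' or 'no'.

Answer: yes

Derivation:
Gen 1 (s3): push. Stack: [s3]
Gen 2 (s2): push. Stack: [s3 s2]
Gen 3 (s1): push. Stack: [s3 s2 s1]
Gen 4 (s1^-1): cancels prior s1. Stack: [s3 s2]
Gen 5 (s2^-1): cancels prior s2. Stack: [s3]
Gen 6 (s3^-1): cancels prior s3. Stack: []
Reduced word: (empty)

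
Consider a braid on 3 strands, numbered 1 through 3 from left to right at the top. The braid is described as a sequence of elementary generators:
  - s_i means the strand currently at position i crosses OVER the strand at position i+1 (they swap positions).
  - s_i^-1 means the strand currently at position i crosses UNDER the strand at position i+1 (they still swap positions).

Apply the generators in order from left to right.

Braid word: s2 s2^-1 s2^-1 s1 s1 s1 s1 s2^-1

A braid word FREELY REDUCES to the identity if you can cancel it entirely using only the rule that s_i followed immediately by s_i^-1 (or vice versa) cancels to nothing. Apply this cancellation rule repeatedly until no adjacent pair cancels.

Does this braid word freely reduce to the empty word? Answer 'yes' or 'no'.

Gen 1 (s2): push. Stack: [s2]
Gen 2 (s2^-1): cancels prior s2. Stack: []
Gen 3 (s2^-1): push. Stack: [s2^-1]
Gen 4 (s1): push. Stack: [s2^-1 s1]
Gen 5 (s1): push. Stack: [s2^-1 s1 s1]
Gen 6 (s1): push. Stack: [s2^-1 s1 s1 s1]
Gen 7 (s1): push. Stack: [s2^-1 s1 s1 s1 s1]
Gen 8 (s2^-1): push. Stack: [s2^-1 s1 s1 s1 s1 s2^-1]
Reduced word: s2^-1 s1 s1 s1 s1 s2^-1

Answer: no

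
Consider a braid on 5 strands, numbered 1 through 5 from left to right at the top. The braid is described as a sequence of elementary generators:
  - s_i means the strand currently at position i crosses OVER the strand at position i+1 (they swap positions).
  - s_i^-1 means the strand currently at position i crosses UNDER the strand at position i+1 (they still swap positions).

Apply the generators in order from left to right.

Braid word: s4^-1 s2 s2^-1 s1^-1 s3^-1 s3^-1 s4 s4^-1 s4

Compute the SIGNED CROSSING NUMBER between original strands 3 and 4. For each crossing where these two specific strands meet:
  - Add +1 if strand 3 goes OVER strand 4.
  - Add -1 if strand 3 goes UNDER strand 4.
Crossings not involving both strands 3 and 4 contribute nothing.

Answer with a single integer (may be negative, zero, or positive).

Answer: 0

Derivation:
Gen 1: crossing 4x5. Both 3&4? no. Sum: 0
Gen 2: crossing 2x3. Both 3&4? no. Sum: 0
Gen 3: crossing 3x2. Both 3&4? no. Sum: 0
Gen 4: crossing 1x2. Both 3&4? no. Sum: 0
Gen 5: crossing 3x5. Both 3&4? no. Sum: 0
Gen 6: crossing 5x3. Both 3&4? no. Sum: 0
Gen 7: crossing 5x4. Both 3&4? no. Sum: 0
Gen 8: crossing 4x5. Both 3&4? no. Sum: 0
Gen 9: crossing 5x4. Both 3&4? no. Sum: 0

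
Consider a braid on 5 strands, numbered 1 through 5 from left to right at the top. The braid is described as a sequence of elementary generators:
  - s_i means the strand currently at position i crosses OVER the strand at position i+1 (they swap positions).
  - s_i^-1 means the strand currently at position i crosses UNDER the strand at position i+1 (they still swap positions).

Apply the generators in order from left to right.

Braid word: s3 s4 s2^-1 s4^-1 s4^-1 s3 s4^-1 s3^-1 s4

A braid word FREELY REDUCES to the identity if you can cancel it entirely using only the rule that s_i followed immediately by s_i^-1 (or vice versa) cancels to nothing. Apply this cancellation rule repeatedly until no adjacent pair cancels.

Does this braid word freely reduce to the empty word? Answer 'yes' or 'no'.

Answer: no

Derivation:
Gen 1 (s3): push. Stack: [s3]
Gen 2 (s4): push. Stack: [s3 s4]
Gen 3 (s2^-1): push. Stack: [s3 s4 s2^-1]
Gen 4 (s4^-1): push. Stack: [s3 s4 s2^-1 s4^-1]
Gen 5 (s4^-1): push. Stack: [s3 s4 s2^-1 s4^-1 s4^-1]
Gen 6 (s3): push. Stack: [s3 s4 s2^-1 s4^-1 s4^-1 s3]
Gen 7 (s4^-1): push. Stack: [s3 s4 s2^-1 s4^-1 s4^-1 s3 s4^-1]
Gen 8 (s3^-1): push. Stack: [s3 s4 s2^-1 s4^-1 s4^-1 s3 s4^-1 s3^-1]
Gen 9 (s4): push. Stack: [s3 s4 s2^-1 s4^-1 s4^-1 s3 s4^-1 s3^-1 s4]
Reduced word: s3 s4 s2^-1 s4^-1 s4^-1 s3 s4^-1 s3^-1 s4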